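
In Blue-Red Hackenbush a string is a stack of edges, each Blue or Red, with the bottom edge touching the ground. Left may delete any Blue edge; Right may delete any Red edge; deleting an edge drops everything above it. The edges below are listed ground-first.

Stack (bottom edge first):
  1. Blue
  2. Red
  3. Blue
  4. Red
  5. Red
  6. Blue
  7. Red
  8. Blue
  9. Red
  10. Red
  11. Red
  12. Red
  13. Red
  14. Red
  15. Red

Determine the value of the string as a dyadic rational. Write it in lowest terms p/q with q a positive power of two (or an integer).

9473/16384

edge 1 of 15 (Blue): { 0 | — } → 1
edge 2 of 15 (Red): { 0 | 1 } → 1/2
edge 3 of 15 (Blue): { 0 1/2 | 1 } → 3/4
edge 4 of 15 (Red): { 0 1/2 | 3/4 1 } → 5/8
edge 5 of 15 (Red): { 0 1/2 | 5/8 3/4 1 } → 9/16
edge 6 of 15 (Blue): { 0 1/2 9/16 | 5/8 3/4 1 } → 19/32
edge 7 of 15 (Red): { 0 1/2 9/16 | 19/32 5/8 3/4 1 } → 37/64
edge 8 of 15 (Blue): { 0 1/2 9/16 37/64 | 19/32 5/8 3/4 1 } → 75/128
edge 9 of 15 (Red): { 0 1/2 9/16 37/64 | 75/128 19/32 5/8 3/4 1 } → 149/256
edge 10 of 15 (Red): { 0 1/2 9/16 37/64 | 149/256 75/128 19/32 5/8 3/4 1 } → 297/512
edge 11 of 15 (Red): { 0 1/2 9/16 37/64 | 297/512 149/256 75/128 19/32 5/8 3/4 1 } → 593/1024
edge 12 of 15 (Red): { 0 1/2 9/16 37/64 | 593/1024 297/512 149/256 75/128 19/32 5/8 3/4 1 } → 1185/2048
edge 13 of 15 (Red): { 0 1/2 9/16 37/64 | 1185/2048 593/1024 297/512 149/256 75/128 19/32 5/8 3/4 1 } → 2369/4096
edge 14 of 15 (Red): { 0 1/2 9/16 37/64 | 2369/4096 1185/2048 593/1024 297/512 149/256 75/128 19/32 5/8 3/4 1 } → 4737/8192
edge 15 of 15 (Red): { 0 1/2 9/16 37/64 | 4737/8192 2369/4096 1185/2048 593/1024 297/512 149/256 75/128 19/32 5/8 3/4 1 } → 9473/16384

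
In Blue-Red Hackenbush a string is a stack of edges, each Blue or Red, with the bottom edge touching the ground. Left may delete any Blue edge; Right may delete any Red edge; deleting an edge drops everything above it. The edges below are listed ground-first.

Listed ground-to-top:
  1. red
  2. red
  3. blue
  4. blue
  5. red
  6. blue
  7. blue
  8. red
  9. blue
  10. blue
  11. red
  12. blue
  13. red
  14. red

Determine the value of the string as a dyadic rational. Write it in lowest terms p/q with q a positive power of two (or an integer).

r: Left { none }, Right { 0 } = simplest -1
rr: Left { none }, Right { -1 0 } = simplest -2
rrb: Left { -2 }, Right { -1 0 } = simplest -3/2
rrbb: Left { -2 -3/2 }, Right { -1 0 } = simplest -5/4
rrbbr: Left { -2 -3/2 }, Right { -5/4 -1 0 } = simplest -11/8
rrbbrb: Left { -2 -3/2 -11/8 }, Right { -5/4 -1 0 } = simplest -21/16
rrbbrbb: Left { -2 -3/2 -11/8 -21/16 }, Right { -5/4 -1 0 } = simplest -41/32
rrbbrbbr: Left { -2 -3/2 -11/8 -21/16 }, Right { -41/32 -5/4 -1 0 } = simplest -83/64
rrbbrbbrb: Left { -2 -3/2 -11/8 -21/16 -83/64 }, Right { -41/32 -5/4 -1 0 } = simplest -165/128
rrbbrbbrbb: Left { -2 -3/2 -11/8 -21/16 -83/64 -165/128 }, Right { -41/32 -5/4 -1 0 } = simplest -329/256
rrbbrbbrbbr: Left { -2 -3/2 -11/8 -21/16 -83/64 -165/128 }, Right { -329/256 -41/32 -5/4 -1 0 } = simplest -659/512
rrbbrbbrbbrb: Left { -2 -3/2 -11/8 -21/16 -83/64 -165/128 -659/512 }, Right { -329/256 -41/32 -5/4 -1 0 } = simplest -1317/1024
rrbbrbbrbbrbr: Left { -2 -3/2 -11/8 -21/16 -83/64 -165/128 -659/512 }, Right { -1317/1024 -329/256 -41/32 -5/4 -1 0 } = simplest -2635/2048
rrbbrbbrbbrbrr: Left { -2 -3/2 -11/8 -21/16 -83/64 -165/128 -659/512 }, Right { -2635/2048 -1317/1024 -329/256 -41/32 -5/4 -1 0 } = simplest -5271/4096

-5271/4096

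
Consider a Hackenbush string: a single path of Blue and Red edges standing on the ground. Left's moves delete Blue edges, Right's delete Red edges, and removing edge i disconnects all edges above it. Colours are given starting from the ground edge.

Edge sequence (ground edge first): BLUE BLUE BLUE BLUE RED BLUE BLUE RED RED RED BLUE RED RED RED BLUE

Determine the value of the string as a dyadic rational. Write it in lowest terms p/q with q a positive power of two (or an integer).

Build v(s[:k]) for k = 1..15, string s = BLUE BLUE BLUE BLUE RED BLUE BLUE RED RED RED BLUE RED RED RED BLUE.
1 of 15 · B · max L 0 · min R +∞ ⇒ 1
2 of 15 · BB · max L 1 · min R +∞ ⇒ 2
3 of 15 · BBB · max L 2 · min R +∞ ⇒ 3
4 of 15 · BBBB · max L 3 · min R +∞ ⇒ 4
5 of 15 · BBBBR · max L 3 · min R 4 ⇒ 7/2
6 of 15 · BBBBRB · max L 7/2 · min R 4 ⇒ 15/4
7 of 15 · BBBBRBB · max L 15/4 · min R 4 ⇒ 31/8
8 of 15 · BBBBRBBR · max L 15/4 · min R 31/8 ⇒ 61/16
9 of 15 · BBBBRBBRR · max L 15/4 · min R 61/16 ⇒ 121/32
10 of 15 · BBBBRBBRRR · max L 15/4 · min R 121/32 ⇒ 241/64
11 of 15 · BBBBRBBRRRB · max L 241/64 · min R 121/32 ⇒ 483/128
12 of 15 · BBBBRBBRRRBR · max L 241/64 · min R 483/128 ⇒ 965/256
13 of 15 · BBBBRBBRRRBRR · max L 241/64 · min R 965/256 ⇒ 1929/512
14 of 15 · BBBBRBBRRRBRRR · max L 241/64 · min R 1929/512 ⇒ 3857/1024
15 of 15 · BBBBRBBRRRBRRRB · max L 3857/1024 · min R 1929/512 ⇒ 7715/2048

7715/2048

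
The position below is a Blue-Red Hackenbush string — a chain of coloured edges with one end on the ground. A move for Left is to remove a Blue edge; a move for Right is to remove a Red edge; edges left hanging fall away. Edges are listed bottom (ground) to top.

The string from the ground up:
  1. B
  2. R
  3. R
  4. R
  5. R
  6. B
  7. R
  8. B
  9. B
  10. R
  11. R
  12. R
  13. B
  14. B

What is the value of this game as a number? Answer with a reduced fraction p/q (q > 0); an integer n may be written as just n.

711/8192

edge 1 of 14 (B): { 0 | (no moves) } so 1
edge 2 of 14 (R): { 0 | 1 } so 1/2
edge 3 of 14 (R): { 0 | 1/2 1 } so 1/4
edge 4 of 14 (R): { 0 | 1/4 1/2 1 } so 1/8
edge 5 of 14 (R): { 0 | 1/8 1/4 1/2 1 } so 1/16
edge 6 of 14 (B): { 0 1/16 | 1/8 1/4 1/2 1 } so 3/32
edge 7 of 14 (R): { 0 1/16 | 3/32 1/8 1/4 1/2 1 } so 5/64
edge 8 of 14 (B): { 0 1/16 5/64 | 3/32 1/8 1/4 1/2 1 } so 11/128
edge 9 of 14 (B): { 0 1/16 5/64 11/128 | 3/32 1/8 1/4 1/2 1 } so 23/256
edge 10 of 14 (R): { 0 1/16 5/64 11/128 | 23/256 3/32 1/8 1/4 1/2 1 } so 45/512
edge 11 of 14 (R): { 0 1/16 5/64 11/128 | 45/512 23/256 3/32 1/8 1/4 1/2 1 } so 89/1024
edge 12 of 14 (R): { 0 1/16 5/64 11/128 | 89/1024 45/512 23/256 3/32 1/8 1/4 1/2 1 } so 177/2048
edge 13 of 14 (B): { 0 1/16 5/64 11/128 177/2048 | 89/1024 45/512 23/256 3/32 1/8 1/4 1/2 1 } so 355/4096
edge 14 of 14 (B): { 0 1/16 5/64 11/128 177/2048 355/4096 | 89/1024 45/512 23/256 3/32 1/8 1/4 1/2 1 } so 711/8192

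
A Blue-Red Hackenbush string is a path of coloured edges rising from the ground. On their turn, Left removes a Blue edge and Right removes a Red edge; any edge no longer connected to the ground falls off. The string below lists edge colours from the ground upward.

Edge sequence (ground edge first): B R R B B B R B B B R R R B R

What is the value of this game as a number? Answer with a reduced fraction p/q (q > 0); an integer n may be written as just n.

g(B) = { 0 | none } so 1
g(BR) = { 0 | 1 } so 1/2
g(BRR) = { 0 | 1/2, 1 } so 1/4
g(BRRB) = { 0, 1/4 | 1/2, 1 } so 3/8
g(BRRBB) = { 0, 1/4, 3/8 | 1/2, 1 } so 7/16
g(BRRBBB) = { 0, 1/4, 3/8, 7/16 | 1/2, 1 } so 15/32
g(BRRBBBR) = { 0, 1/4, 3/8, 7/16 | 15/32, 1/2, 1 } so 29/64
g(BRRBBBRB) = { 0, 1/4, 3/8, 7/16, 29/64 | 15/32, 1/2, 1 } so 59/128
g(BRRBBBRBB) = { 0, 1/4, 3/8, 7/16, 29/64, 59/128 | 15/32, 1/2, 1 } so 119/256
g(BRRBBBRBBB) = { 0, 1/4, 3/8, 7/16, 29/64, 59/128, 119/256 | 15/32, 1/2, 1 } so 239/512
g(BRRBBBRBBBR) = { 0, 1/4, 3/8, 7/16, 29/64, 59/128, 119/256 | 239/512, 15/32, 1/2, 1 } so 477/1024
g(BRRBBBRBBBRR) = { 0, 1/4, 3/8, 7/16, 29/64, 59/128, 119/256 | 477/1024, 239/512, 15/32, 1/2, 1 } so 953/2048
g(BRRBBBRBBBRRR) = { 0, 1/4, 3/8, 7/16, 29/64, 59/128, 119/256 | 953/2048, 477/1024, 239/512, 15/32, 1/2, 1 } so 1905/4096
g(BRRBBBRBBBRRRB) = { 0, 1/4, 3/8, 7/16, 29/64, 59/128, 119/256, 1905/4096 | 953/2048, 477/1024, 239/512, 15/32, 1/2, 1 } so 3811/8192
g(BRRBBBRBBBRRRBR) = { 0, 1/4, 3/8, 7/16, 29/64, 59/128, 119/256, 1905/4096 | 3811/8192, 953/2048, 477/1024, 239/512, 15/32, 1/2, 1 } so 7621/16384

7621/16384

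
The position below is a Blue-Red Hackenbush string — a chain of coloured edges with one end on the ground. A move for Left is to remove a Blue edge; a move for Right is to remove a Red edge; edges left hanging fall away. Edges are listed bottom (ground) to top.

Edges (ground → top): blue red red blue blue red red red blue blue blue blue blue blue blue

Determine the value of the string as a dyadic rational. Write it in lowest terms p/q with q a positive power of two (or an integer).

6399/16384

edge 1 of 15 (blue): { 0 | · } — 1
edge 2 of 15 (red): { 0 | 1 } — 1/2
edge 3 of 15 (red): { 0 | 1/2,1 } — 1/4
edge 4 of 15 (blue): { 0,1/4 | 1/2,1 } — 3/8
edge 5 of 15 (blue): { 0,1/4,3/8 | 1/2,1 } — 7/16
edge 6 of 15 (red): { 0,1/4,3/8 | 7/16,1/2,1 } — 13/32
edge 7 of 15 (red): { 0,1/4,3/8 | 13/32,7/16,1/2,1 } — 25/64
edge 8 of 15 (red): { 0,1/4,3/8 | 25/64,13/32,7/16,1/2,1 } — 49/128
edge 9 of 15 (blue): { 0,1/4,3/8,49/128 | 25/64,13/32,7/16,1/2,1 } — 99/256
edge 10 of 15 (blue): { 0,1/4,3/8,49/128,99/256 | 25/64,13/32,7/16,1/2,1 } — 199/512
edge 11 of 15 (blue): { 0,1/4,3/8,49/128,99/256,199/512 | 25/64,13/32,7/16,1/2,1 } — 399/1024
edge 12 of 15 (blue): { 0,1/4,3/8,49/128,99/256,199/512,399/1024 | 25/64,13/32,7/16,1/2,1 } — 799/2048
edge 13 of 15 (blue): { 0,1/4,3/8,49/128,99/256,199/512,399/1024,799/2048 | 25/64,13/32,7/16,1/2,1 } — 1599/4096
edge 14 of 15 (blue): { 0,1/4,3/8,49/128,99/256,199/512,399/1024,799/2048,1599/4096 | 25/64,13/32,7/16,1/2,1 } — 3199/8192
edge 15 of 15 (blue): { 0,1/4,3/8,49/128,99/256,199/512,399/1024,799/2048,1599/4096,3199/8192 | 25/64,13/32,7/16,1/2,1 } — 6399/16384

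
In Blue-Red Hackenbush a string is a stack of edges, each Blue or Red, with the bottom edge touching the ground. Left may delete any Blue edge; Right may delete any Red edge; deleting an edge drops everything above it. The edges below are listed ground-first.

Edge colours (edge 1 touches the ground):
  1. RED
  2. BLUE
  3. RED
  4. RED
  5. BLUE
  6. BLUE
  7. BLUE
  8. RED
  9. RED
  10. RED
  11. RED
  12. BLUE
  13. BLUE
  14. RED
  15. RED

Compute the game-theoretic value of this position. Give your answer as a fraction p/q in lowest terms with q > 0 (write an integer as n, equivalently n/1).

-12775/16384

v_1 [R]  L=[(no moves)]  R=[0]  → -1
v_2 [RB]  L=[-1]  R=[0]  → -1/2
v_3 [RBR]  L=[-1]  R=[-1/2; 0]  → -3/4
v_4 [RBRR]  L=[-1]  R=[-3/4; -1/2; 0]  → -7/8
v_5 [RBRRB]  L=[-1; -7/8]  R=[-3/4; -1/2; 0]  → -13/16
v_6 [RBRRBB]  L=[-1; -7/8; -13/16]  R=[-3/4; -1/2; 0]  → -25/32
v_7 [RBRRBBB]  L=[-1; -7/8; -13/16; -25/32]  R=[-3/4; -1/2; 0]  → -49/64
v_8 [RBRRBBBR]  L=[-1; -7/8; -13/16; -25/32]  R=[-49/64; -3/4; -1/2; 0]  → -99/128
v_9 [RBRRBBBRR]  L=[-1; -7/8; -13/16; -25/32]  R=[-99/128; -49/64; -3/4; -1/2; 0]  → -199/256
v_10 [RBRRBBBRRR]  L=[-1; -7/8; -13/16; -25/32]  R=[-199/256; -99/128; -49/64; -3/4; -1/2; 0]  → -399/512
v_11 [RBRRBBBRRRR]  L=[-1; -7/8; -13/16; -25/32]  R=[-399/512; -199/256; -99/128; -49/64; -3/4; -1/2; 0]  → -799/1024
v_12 [RBRRBBBRRRRB]  L=[-1; -7/8; -13/16; -25/32; -799/1024]  R=[-399/512; -199/256; -99/128; -49/64; -3/4; -1/2; 0]  → -1597/2048
v_13 [RBRRBBBRRRRBB]  L=[-1; -7/8; -13/16; -25/32; -799/1024; -1597/2048]  R=[-399/512; -199/256; -99/128; -49/64; -3/4; -1/2; 0]  → -3193/4096
v_14 [RBRRBBBRRRRBBR]  L=[-1; -7/8; -13/16; -25/32; -799/1024; -1597/2048]  R=[-3193/4096; -399/512; -199/256; -99/128; -49/64; -3/4; -1/2; 0]  → -6387/8192
v_15 [RBRRBBBRRRRBBRR]  L=[-1; -7/8; -13/16; -25/32; -799/1024; -1597/2048]  R=[-6387/8192; -3193/4096; -399/512; -199/256; -99/128; -49/64; -3/4; -1/2; 0]  → -12775/16384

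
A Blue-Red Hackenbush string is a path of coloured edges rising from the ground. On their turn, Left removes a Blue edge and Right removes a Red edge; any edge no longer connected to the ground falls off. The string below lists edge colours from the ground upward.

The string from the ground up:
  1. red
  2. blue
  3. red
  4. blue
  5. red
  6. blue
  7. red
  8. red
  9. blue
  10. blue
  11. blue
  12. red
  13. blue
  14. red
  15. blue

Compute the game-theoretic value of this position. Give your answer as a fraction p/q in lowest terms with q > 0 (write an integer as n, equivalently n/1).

-11029/16384

1 of 15 · r · max L −∞ · min R 0 => -1
2 of 15 · rb · max L -1 · min R 0 => -1/2
3 of 15 · rbr · max L -1 · min R -1/2 => -3/4
4 of 15 · rbrb · max L -3/4 · min R -1/2 => -5/8
5 of 15 · rbrbr · max L -3/4 · min R -5/8 => -11/16
6 of 15 · rbrbrb · max L -11/16 · min R -5/8 => -21/32
7 of 15 · rbrbrbr · max L -11/16 · min R -21/32 => -43/64
8 of 15 · rbrbrbrr · max L -11/16 · min R -43/64 => -87/128
9 of 15 · rbrbrbrrb · max L -87/128 · min R -43/64 => -173/256
10 of 15 · rbrbrbrrbb · max L -173/256 · min R -43/64 => -345/512
11 of 15 · rbrbrbrrbbb · max L -345/512 · min R -43/64 => -689/1024
12 of 15 · rbrbrbrrbbbr · max L -345/512 · min R -689/1024 => -1379/2048
13 of 15 · rbrbrbrrbbbrb · max L -1379/2048 · min R -689/1024 => -2757/4096
14 of 15 · rbrbrbrrbbbrbr · max L -1379/2048 · min R -2757/4096 => -5515/8192
15 of 15 · rbrbrbrrbbbrbrb · max L -5515/8192 · min R -2757/4096 => -11029/16384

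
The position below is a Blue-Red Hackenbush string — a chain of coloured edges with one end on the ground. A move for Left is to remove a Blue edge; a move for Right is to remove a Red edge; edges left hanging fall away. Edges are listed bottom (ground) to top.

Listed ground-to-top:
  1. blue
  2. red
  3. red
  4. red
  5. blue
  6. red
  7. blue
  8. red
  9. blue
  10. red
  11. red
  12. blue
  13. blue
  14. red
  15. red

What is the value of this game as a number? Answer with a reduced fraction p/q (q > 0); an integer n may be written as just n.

Build value(s[:k]) for k = 1..15, string s = blue red red red blue red blue red blue red red blue blue red red.
edge 1 of 15 (blue): { 0 | · } gives 1
edge 2 of 15 (red): { 0 | 1 } gives 1/2
edge 3 of 15 (red): { 0 | 1/2; 1 } gives 1/4
edge 4 of 15 (red): { 0 | 1/4; 1/2; 1 } gives 1/8
edge 5 of 15 (blue): { 0; 1/8 | 1/4; 1/2; 1 } gives 3/16
edge 6 of 15 (red): { 0; 1/8 | 3/16; 1/4; 1/2; 1 } gives 5/32
edge 7 of 15 (blue): { 0; 1/8; 5/32 | 3/16; 1/4; 1/2; 1 } gives 11/64
edge 8 of 15 (red): { 0; 1/8; 5/32 | 11/64; 3/16; 1/4; 1/2; 1 } gives 21/128
edge 9 of 15 (blue): { 0; 1/8; 5/32; 21/128 | 11/64; 3/16; 1/4; 1/2; 1 } gives 43/256
edge 10 of 15 (red): { 0; 1/8; 5/32; 21/128 | 43/256; 11/64; 3/16; 1/4; 1/2; 1 } gives 85/512
edge 11 of 15 (red): { 0; 1/8; 5/32; 21/128 | 85/512; 43/256; 11/64; 3/16; 1/4; 1/2; 1 } gives 169/1024
edge 12 of 15 (blue): { 0; 1/8; 5/32; 21/128; 169/1024 | 85/512; 43/256; 11/64; 3/16; 1/4; 1/2; 1 } gives 339/2048
edge 13 of 15 (blue): { 0; 1/8; 5/32; 21/128; 169/1024; 339/2048 | 85/512; 43/256; 11/64; 3/16; 1/4; 1/2; 1 } gives 679/4096
edge 14 of 15 (red): { 0; 1/8; 5/32; 21/128; 169/1024; 339/2048 | 679/4096; 85/512; 43/256; 11/64; 3/16; 1/4; 1/2; 1 } gives 1357/8192
edge 15 of 15 (red): { 0; 1/8; 5/32; 21/128; 169/1024; 339/2048 | 1357/8192; 679/4096; 85/512; 43/256; 11/64; 3/16; 1/4; 1/2; 1 } gives 2713/16384

2713/16384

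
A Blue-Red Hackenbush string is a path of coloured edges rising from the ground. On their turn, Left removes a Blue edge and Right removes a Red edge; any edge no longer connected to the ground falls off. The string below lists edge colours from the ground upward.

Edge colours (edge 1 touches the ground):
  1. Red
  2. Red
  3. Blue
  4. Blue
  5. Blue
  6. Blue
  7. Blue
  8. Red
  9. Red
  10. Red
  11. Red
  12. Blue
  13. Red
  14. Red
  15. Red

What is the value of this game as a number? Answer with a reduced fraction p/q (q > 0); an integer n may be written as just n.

Prefix values for Red Red Blue Blue Blue Blue Blue Red Red Red Red Blue Red Red Red via {L|R} + simplicity:
v_1 [R]  L=[—]  R=[0]  → -1
v_2 [RR]  L=[—]  R=[-1 0]  → -2
v_3 [RRB]  L=[-2]  R=[-1 0]  → -3/2
v_4 [RRBB]  L=[-2 -3/2]  R=[-1 0]  → -5/4
v_5 [RRBBB]  L=[-2 -3/2 -5/4]  R=[-1 0]  → -9/8
v_6 [RRBBBB]  L=[-2 -3/2 -5/4 -9/8]  R=[-1 0]  → -17/16
v_7 [RRBBBBB]  L=[-2 -3/2 -5/4 -9/8 -17/16]  R=[-1 0]  → -33/32
v_8 [RRBBBBBR]  L=[-2 -3/2 -5/4 -9/8 -17/16]  R=[-33/32 -1 0]  → -67/64
v_9 [RRBBBBBRR]  L=[-2 -3/2 -5/4 -9/8 -17/16]  R=[-67/64 -33/32 -1 0]  → -135/128
v_10 [RRBBBBBRRR]  L=[-2 -3/2 -5/4 -9/8 -17/16]  R=[-135/128 -67/64 -33/32 -1 0]  → -271/256
v_11 [RRBBBBBRRRR]  L=[-2 -3/2 -5/4 -9/8 -17/16]  R=[-271/256 -135/128 -67/64 -33/32 -1 0]  → -543/512
v_12 [RRBBBBBRRRRB]  L=[-2 -3/2 -5/4 -9/8 -17/16 -543/512]  R=[-271/256 -135/128 -67/64 -33/32 -1 0]  → -1085/1024
v_13 [RRBBBBBRRRRBR]  L=[-2 -3/2 -5/4 -9/8 -17/16 -543/512]  R=[-1085/1024 -271/256 -135/128 -67/64 -33/32 -1 0]  → -2171/2048
v_14 [RRBBBBBRRRRBRR]  L=[-2 -3/2 -5/4 -9/8 -17/16 -543/512]  R=[-2171/2048 -1085/1024 -271/256 -135/128 -67/64 -33/32 -1 0]  → -4343/4096
v_15 [RRBBBBBRRRRBRRR]  L=[-2 -3/2 -5/4 -9/8 -17/16 -543/512]  R=[-4343/4096 -2171/2048 -1085/1024 -271/256 -135/128 -67/64 -33/32 -1 0]  → -8687/8192

-8687/8192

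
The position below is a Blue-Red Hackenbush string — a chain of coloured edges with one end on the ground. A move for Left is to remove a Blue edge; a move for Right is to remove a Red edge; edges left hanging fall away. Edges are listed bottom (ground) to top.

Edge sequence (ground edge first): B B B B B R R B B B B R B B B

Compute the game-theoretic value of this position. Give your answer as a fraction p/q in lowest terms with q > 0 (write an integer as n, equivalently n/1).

Recurse on prefixes of the 15-edge string B B B B B R R B B B B R B B B:
1 of 15 · B · max L 0 · min R +∞ so 1
2 of 15 · BB · max L 1 · min R +∞ so 2
3 of 15 · BBB · max L 2 · min R +∞ so 3
4 of 15 · BBBB · max L 3 · min R +∞ so 4
5 of 15 · BBBBB · max L 4 · min R +∞ so 5
6 of 15 · BBBBBR · max L 4 · min R 5 so 9/2
7 of 15 · BBBBBRR · max L 4 · min R 9/2 so 17/4
8 of 15 · BBBBBRRB · max L 17/4 · min R 9/2 so 35/8
9 of 15 · BBBBBRRBB · max L 35/8 · min R 9/2 so 71/16
10 of 15 · BBBBBRRBBB · max L 71/16 · min R 9/2 so 143/32
11 of 15 · BBBBBRRBBBB · max L 143/32 · min R 9/2 so 287/64
12 of 15 · BBBBBRRBBBBR · max L 143/32 · min R 287/64 so 573/128
13 of 15 · BBBBBRRBBBBRB · max L 573/128 · min R 287/64 so 1147/256
14 of 15 · BBBBBRRBBBBRBB · max L 1147/256 · min R 287/64 so 2295/512
15 of 15 · BBBBBRRBBBBRBBB · max L 2295/512 · min R 287/64 so 4591/1024

4591/1024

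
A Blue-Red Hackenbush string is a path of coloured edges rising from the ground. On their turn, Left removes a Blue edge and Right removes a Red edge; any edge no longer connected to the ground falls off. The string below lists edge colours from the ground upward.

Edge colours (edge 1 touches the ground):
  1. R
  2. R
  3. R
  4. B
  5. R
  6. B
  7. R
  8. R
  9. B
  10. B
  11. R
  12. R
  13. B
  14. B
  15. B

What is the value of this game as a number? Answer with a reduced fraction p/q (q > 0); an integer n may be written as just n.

Recurse on prefixes of the 15-edge string R R R B R B R R B B R R B B B:
step 1: add R to get R; options L={ none } R={ 0 } gives -1
step 2: add R to get RR; options L={ none } R={ -1, 0 } gives -2
step 3: add R to get RRR; options L={ none } R={ -2, -1, 0 } gives -3
step 4: add B to get RRRB; options L={ -3 } R={ -2, -1, 0 } gives -5/2
step 5: add R to get RRRBR; options L={ -3 } R={ -5/2, -2, -1, 0 } gives -11/4
step 6: add B to get RRRBRB; options L={ -3, -11/4 } R={ -5/2, -2, -1, 0 } gives -21/8
step 7: add R to get RRRBRBR; options L={ -3, -11/4 } R={ -21/8, -5/2, -2, -1, 0 } gives -43/16
step 8: add R to get RRRBRBRR; options L={ -3, -11/4 } R={ -43/16, -21/8, -5/2, -2, -1, 0 } gives -87/32
step 9: add B to get RRRBRBRRB; options L={ -3, -11/4, -87/32 } R={ -43/16, -21/8, -5/2, -2, -1, 0 } gives -173/64
step 10: add B to get RRRBRBRRBB; options L={ -3, -11/4, -87/32, -173/64 } R={ -43/16, -21/8, -5/2, -2, -1, 0 } gives -345/128
step 11: add R to get RRRBRBRRBBR; options L={ -3, -11/4, -87/32, -173/64 } R={ -345/128, -43/16, -21/8, -5/2, -2, -1, 0 } gives -691/256
step 12: add R to get RRRBRBRRBBRR; options L={ -3, -11/4, -87/32, -173/64 } R={ -691/256, -345/128, -43/16, -21/8, -5/2, -2, -1, 0 } gives -1383/512
step 13: add B to get RRRBRBRRBBRRB; options L={ -3, -11/4, -87/32, -173/64, -1383/512 } R={ -691/256, -345/128, -43/16, -21/8, -5/2, -2, -1, 0 } gives -2765/1024
step 14: add B to get RRRBRBRRBBRRBB; options L={ -3, -11/4, -87/32, -173/64, -1383/512, -2765/1024 } R={ -691/256, -345/128, -43/16, -21/8, -5/2, -2, -1, 0 } gives -5529/2048
step 15: add B to get RRRBRBRRBBRRBBB; options L={ -3, -11/4, -87/32, -173/64, -1383/512, -2765/1024, -5529/2048 } R={ -691/256, -345/128, -43/16, -21/8, -5/2, -2, -1, 0 } gives -11057/4096

-11057/4096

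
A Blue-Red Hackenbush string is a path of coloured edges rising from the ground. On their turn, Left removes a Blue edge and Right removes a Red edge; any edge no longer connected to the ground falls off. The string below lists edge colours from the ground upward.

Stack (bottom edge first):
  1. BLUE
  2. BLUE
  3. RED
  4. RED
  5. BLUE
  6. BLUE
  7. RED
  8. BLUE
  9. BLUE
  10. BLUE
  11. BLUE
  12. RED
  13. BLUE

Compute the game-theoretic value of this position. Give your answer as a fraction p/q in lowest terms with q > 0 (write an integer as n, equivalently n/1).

2939/2048

Prefix values for BLUE BLUE RED RED BLUE BLUE RED BLUE BLUE BLUE BLUE RED BLUE via {L|R} + simplicity:
v_1 [B]  L=[0]  R=[—]  ⇒ 1
v_2 [BB]  L=[0; 1]  R=[—]  ⇒ 2
v_3 [BBR]  L=[0; 1]  R=[2]  ⇒ 3/2
v_4 [BBRR]  L=[0; 1]  R=[3/2; 2]  ⇒ 5/4
v_5 [BBRRB]  L=[0; 1; 5/4]  R=[3/2; 2]  ⇒ 11/8
v_6 [BBRRBB]  L=[0; 1; 5/4; 11/8]  R=[3/2; 2]  ⇒ 23/16
v_7 [BBRRBBR]  L=[0; 1; 5/4; 11/8]  R=[23/16; 3/2; 2]  ⇒ 45/32
v_8 [BBRRBBRB]  L=[0; 1; 5/4; 11/8; 45/32]  R=[23/16; 3/2; 2]  ⇒ 91/64
v_9 [BBRRBBRBB]  L=[0; 1; 5/4; 11/8; 45/32; 91/64]  R=[23/16; 3/2; 2]  ⇒ 183/128
v_10 [BBRRBBRBBB]  L=[0; 1; 5/4; 11/8; 45/32; 91/64; 183/128]  R=[23/16; 3/2; 2]  ⇒ 367/256
v_11 [BBRRBBRBBBB]  L=[0; 1; 5/4; 11/8; 45/32; 91/64; 183/128; 367/256]  R=[23/16; 3/2; 2]  ⇒ 735/512
v_12 [BBRRBBRBBBBR]  L=[0; 1; 5/4; 11/8; 45/32; 91/64; 183/128; 367/256]  R=[735/512; 23/16; 3/2; 2]  ⇒ 1469/1024
v_13 [BBRRBBRBBBBRB]  L=[0; 1; 5/4; 11/8; 45/32; 91/64; 183/128; 367/256; 1469/1024]  R=[735/512; 23/16; 3/2; 2]  ⇒ 2939/2048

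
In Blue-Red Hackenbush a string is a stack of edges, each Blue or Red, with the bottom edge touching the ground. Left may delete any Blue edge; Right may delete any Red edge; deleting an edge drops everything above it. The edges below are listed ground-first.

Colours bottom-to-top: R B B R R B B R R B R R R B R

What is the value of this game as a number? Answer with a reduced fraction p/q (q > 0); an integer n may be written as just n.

step 1: add R to get R; options L={ (no moves) } R={ 0 } — -1
step 2: add B to get RB; options L={ -1 } R={ 0 } — -1/2
step 3: add B to get RBB; options L={ -1, -1/2 } R={ 0 } — -1/4
step 4: add R to get RBBR; options L={ -1, -1/2 } R={ -1/4, 0 } — -3/8
step 5: add R to get RBBRR; options L={ -1, -1/2 } R={ -3/8, -1/4, 0 } — -7/16
step 6: add B to get RBBRRB; options L={ -1, -1/2, -7/16 } R={ -3/8, -1/4, 0 } — -13/32
step 7: add B to get RBBRRBB; options L={ -1, -1/2, -7/16, -13/32 } R={ -3/8, -1/4, 0 } — -25/64
step 8: add R to get RBBRRBBR; options L={ -1, -1/2, -7/16, -13/32 } R={ -25/64, -3/8, -1/4, 0 } — -51/128
step 9: add R to get RBBRRBBRR; options L={ -1, -1/2, -7/16, -13/32 } R={ -51/128, -25/64, -3/8, -1/4, 0 } — -103/256
step 10: add B to get RBBRRBBRRB; options L={ -1, -1/2, -7/16, -13/32, -103/256 } R={ -51/128, -25/64, -3/8, -1/4, 0 } — -205/512
step 11: add R to get RBBRRBBRRBR; options L={ -1, -1/2, -7/16, -13/32, -103/256 } R={ -205/512, -51/128, -25/64, -3/8, -1/4, 0 } — -411/1024
step 12: add R to get RBBRRBBRRBRR; options L={ -1, -1/2, -7/16, -13/32, -103/256 } R={ -411/1024, -205/512, -51/128, -25/64, -3/8, -1/4, 0 } — -823/2048
step 13: add R to get RBBRRBBRRBRRR; options L={ -1, -1/2, -7/16, -13/32, -103/256 } R={ -823/2048, -411/1024, -205/512, -51/128, -25/64, -3/8, -1/4, 0 } — -1647/4096
step 14: add B to get RBBRRBBRRBRRRB; options L={ -1, -1/2, -7/16, -13/32, -103/256, -1647/4096 } R={ -823/2048, -411/1024, -205/512, -51/128, -25/64, -3/8, -1/4, 0 } — -3293/8192
step 15: add R to get RBBRRBBRRBRRRBR; options L={ -1, -1/2, -7/16, -13/32, -103/256, -1647/4096 } R={ -3293/8192, -823/2048, -411/1024, -205/512, -51/128, -25/64, -3/8, -1/4, 0 } — -6587/16384

-6587/16384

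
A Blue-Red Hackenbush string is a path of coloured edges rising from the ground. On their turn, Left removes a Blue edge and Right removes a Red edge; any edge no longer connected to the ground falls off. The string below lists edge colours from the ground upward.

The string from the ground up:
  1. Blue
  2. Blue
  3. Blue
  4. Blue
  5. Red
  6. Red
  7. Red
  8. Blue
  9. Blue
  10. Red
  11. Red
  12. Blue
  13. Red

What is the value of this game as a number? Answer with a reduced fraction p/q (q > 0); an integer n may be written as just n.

Prefix values for Blue Blue Blue Blue Red Red Red Blue Blue Red Red Blue Red via {L|R} + simplicity:
B: Left { 0 }, Right { none } -> simplest 1
BB: Left { 0; 1 }, Right { none } -> simplest 2
BBB: Left { 0; 1; 2 }, Right { none } -> simplest 3
BBBB: Left { 0; 1; 2; 3 }, Right { none } -> simplest 4
BBBBR: Left { 0; 1; 2; 3 }, Right { 4 } -> simplest 7/2
BBBBRR: Left { 0; 1; 2; 3 }, Right { 7/2; 4 } -> simplest 13/4
BBBBRRR: Left { 0; 1; 2; 3 }, Right { 13/4; 7/2; 4 } -> simplest 25/8
BBBBRRRB: Left { 0; 1; 2; 3; 25/8 }, Right { 13/4; 7/2; 4 } -> simplest 51/16
BBBBRRRBB: Left { 0; 1; 2; 3; 25/8; 51/16 }, Right { 13/4; 7/2; 4 } -> simplest 103/32
BBBBRRRBBR: Left { 0; 1; 2; 3; 25/8; 51/16 }, Right { 103/32; 13/4; 7/2; 4 } -> simplest 205/64
BBBBRRRBBRR: Left { 0; 1; 2; 3; 25/8; 51/16 }, Right { 205/64; 103/32; 13/4; 7/2; 4 } -> simplest 409/128
BBBBRRRBBRRB: Left { 0; 1; 2; 3; 25/8; 51/16; 409/128 }, Right { 205/64; 103/32; 13/4; 7/2; 4 } -> simplest 819/256
BBBBRRRBBRRBR: Left { 0; 1; 2; 3; 25/8; 51/16; 409/128 }, Right { 819/256; 205/64; 103/32; 13/4; 7/2; 4 } -> simplest 1637/512

1637/512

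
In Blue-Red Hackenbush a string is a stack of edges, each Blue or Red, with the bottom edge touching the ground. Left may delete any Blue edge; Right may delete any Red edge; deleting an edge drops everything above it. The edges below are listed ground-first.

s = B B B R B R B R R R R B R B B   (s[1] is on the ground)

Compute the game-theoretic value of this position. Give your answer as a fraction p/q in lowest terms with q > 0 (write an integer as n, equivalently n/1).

Build g(s[:k]) for k = 1..15, string s = B B B R B R B R R R R B R B B.
edge 1 of 15 (B): { 0 | — } = 1
edge 2 of 15 (B): { 0 1 | — } = 2
edge 3 of 15 (B): { 0 1 2 | — } = 3
edge 4 of 15 (R): { 0 1 2 | 3 } = 5/2
edge 5 of 15 (B): { 0 1 2 5/2 | 3 } = 11/4
edge 6 of 15 (R): { 0 1 2 5/2 | 11/4 3 } = 21/8
edge 7 of 15 (B): { 0 1 2 5/2 21/8 | 11/4 3 } = 43/16
edge 8 of 15 (R): { 0 1 2 5/2 21/8 | 43/16 11/4 3 } = 85/32
edge 9 of 15 (R): { 0 1 2 5/2 21/8 | 85/32 43/16 11/4 3 } = 169/64
edge 10 of 15 (R): { 0 1 2 5/2 21/8 | 169/64 85/32 43/16 11/4 3 } = 337/128
edge 11 of 15 (R): { 0 1 2 5/2 21/8 | 337/128 169/64 85/32 43/16 11/4 3 } = 673/256
edge 12 of 15 (B): { 0 1 2 5/2 21/8 673/256 | 337/128 169/64 85/32 43/16 11/4 3 } = 1347/512
edge 13 of 15 (R): { 0 1 2 5/2 21/8 673/256 | 1347/512 337/128 169/64 85/32 43/16 11/4 3 } = 2693/1024
edge 14 of 15 (B): { 0 1 2 5/2 21/8 673/256 2693/1024 | 1347/512 337/128 169/64 85/32 43/16 11/4 3 } = 5387/2048
edge 15 of 15 (B): { 0 1 2 5/2 21/8 673/256 2693/1024 5387/2048 | 1347/512 337/128 169/64 85/32 43/16 11/4 3 } = 10775/4096

10775/4096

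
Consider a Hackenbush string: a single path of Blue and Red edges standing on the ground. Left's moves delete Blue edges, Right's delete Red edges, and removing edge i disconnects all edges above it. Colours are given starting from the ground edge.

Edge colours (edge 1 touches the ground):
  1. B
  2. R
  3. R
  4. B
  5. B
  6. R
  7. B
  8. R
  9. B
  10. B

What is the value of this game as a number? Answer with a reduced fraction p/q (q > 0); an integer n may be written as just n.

215/512

Recurse on prefixes of the 10-edge string B R R B B R B R B B:
G_1 [B]  L=[0]  R=[·]  ⇒ 1
G_2 [BR]  L=[0]  R=[1]  ⇒ 1/2
G_3 [BRR]  L=[0]  R=[1/2; 1]  ⇒ 1/4
G_4 [BRRB]  L=[0; 1/4]  R=[1/2; 1]  ⇒ 3/8
G_5 [BRRBB]  L=[0; 1/4; 3/8]  R=[1/2; 1]  ⇒ 7/16
G_6 [BRRBBR]  L=[0; 1/4; 3/8]  R=[7/16; 1/2; 1]  ⇒ 13/32
G_7 [BRRBBRB]  L=[0; 1/4; 3/8; 13/32]  R=[7/16; 1/2; 1]  ⇒ 27/64
G_8 [BRRBBRBR]  L=[0; 1/4; 3/8; 13/32]  R=[27/64; 7/16; 1/2; 1]  ⇒ 53/128
G_9 [BRRBBRBRB]  L=[0; 1/4; 3/8; 13/32; 53/128]  R=[27/64; 7/16; 1/2; 1]  ⇒ 107/256
G_10 [BRRBBRBRBB]  L=[0; 1/4; 3/8; 13/32; 53/128; 107/256]  R=[27/64; 7/16; 1/2; 1]  ⇒ 215/512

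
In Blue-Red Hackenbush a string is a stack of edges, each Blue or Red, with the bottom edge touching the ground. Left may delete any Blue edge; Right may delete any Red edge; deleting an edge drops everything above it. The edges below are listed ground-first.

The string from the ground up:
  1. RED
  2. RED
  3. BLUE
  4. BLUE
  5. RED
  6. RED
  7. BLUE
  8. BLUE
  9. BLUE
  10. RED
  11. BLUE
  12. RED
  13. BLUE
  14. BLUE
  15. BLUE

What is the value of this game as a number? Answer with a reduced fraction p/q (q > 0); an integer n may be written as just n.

-11345/8192

Prefix values for RED RED BLUE BLUE RED RED BLUE BLUE BLUE RED BLUE RED BLUE BLUE BLUE via {L|R} + simplicity:
val_1 [R]  L=[∅]  R=[0]  = -1
val_2 [RR]  L=[∅]  R=[-1,0]  = -2
val_3 [RRB]  L=[-2]  R=[-1,0]  = -3/2
val_4 [RRBB]  L=[-2,-3/2]  R=[-1,0]  = -5/4
val_5 [RRBBR]  L=[-2,-3/2]  R=[-5/4,-1,0]  = -11/8
val_6 [RRBBRR]  L=[-2,-3/2]  R=[-11/8,-5/4,-1,0]  = -23/16
val_7 [RRBBRRB]  L=[-2,-3/2,-23/16]  R=[-11/8,-5/4,-1,0]  = -45/32
val_8 [RRBBRRBB]  L=[-2,-3/2,-23/16,-45/32]  R=[-11/8,-5/4,-1,0]  = -89/64
val_9 [RRBBRRBBB]  L=[-2,-3/2,-23/16,-45/32,-89/64]  R=[-11/8,-5/4,-1,0]  = -177/128
val_10 [RRBBRRBBBR]  L=[-2,-3/2,-23/16,-45/32,-89/64]  R=[-177/128,-11/8,-5/4,-1,0]  = -355/256
val_11 [RRBBRRBBBRB]  L=[-2,-3/2,-23/16,-45/32,-89/64,-355/256]  R=[-177/128,-11/8,-5/4,-1,0]  = -709/512
val_12 [RRBBRRBBBRBR]  L=[-2,-3/2,-23/16,-45/32,-89/64,-355/256]  R=[-709/512,-177/128,-11/8,-5/4,-1,0]  = -1419/1024
val_13 [RRBBRRBBBRBRB]  L=[-2,-3/2,-23/16,-45/32,-89/64,-355/256,-1419/1024]  R=[-709/512,-177/128,-11/8,-5/4,-1,0]  = -2837/2048
val_14 [RRBBRRBBBRBRBB]  L=[-2,-3/2,-23/16,-45/32,-89/64,-355/256,-1419/1024,-2837/2048]  R=[-709/512,-177/128,-11/8,-5/4,-1,0]  = -5673/4096
val_15 [RRBBRRBBBRBRBBB]  L=[-2,-3/2,-23/16,-45/32,-89/64,-355/256,-1419/1024,-2837/2048,-5673/4096]  R=[-709/512,-177/128,-11/8,-5/4,-1,0]  = -11345/8192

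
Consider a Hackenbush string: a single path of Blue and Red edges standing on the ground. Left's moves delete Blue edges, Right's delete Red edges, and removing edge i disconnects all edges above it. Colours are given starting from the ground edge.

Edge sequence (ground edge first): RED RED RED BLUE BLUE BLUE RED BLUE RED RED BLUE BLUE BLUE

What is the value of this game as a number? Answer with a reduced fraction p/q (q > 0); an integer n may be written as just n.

edge 1 of 13 (RED): {  | 0 } = -1
edge 2 of 13 (RED): {  | -1 0 } = -2
edge 3 of 13 (RED): {  | -2 -1 0 } = -3
edge 4 of 13 (BLUE): { -3 | -2 -1 0 } = -5/2
edge 5 of 13 (BLUE): { -3 -5/2 | -2 -1 0 } = -9/4
edge 6 of 13 (BLUE): { -3 -5/2 -9/4 | -2 -1 0 } = -17/8
edge 7 of 13 (RED): { -3 -5/2 -9/4 | -17/8 -2 -1 0 } = -35/16
edge 8 of 13 (BLUE): { -3 -5/2 -9/4 -35/16 | -17/8 -2 -1 0 } = -69/32
edge 9 of 13 (RED): { -3 -5/2 -9/4 -35/16 | -69/32 -17/8 -2 -1 0 } = -139/64
edge 10 of 13 (RED): { -3 -5/2 -9/4 -35/16 | -139/64 -69/32 -17/8 -2 -1 0 } = -279/128
edge 11 of 13 (BLUE): { -3 -5/2 -9/4 -35/16 -279/128 | -139/64 -69/32 -17/8 -2 -1 0 } = -557/256
edge 12 of 13 (BLUE): { -3 -5/2 -9/4 -35/16 -279/128 -557/256 | -139/64 -69/32 -17/8 -2 -1 0 } = -1113/512
edge 13 of 13 (BLUE): { -3 -5/2 -9/4 -35/16 -279/128 -557/256 -1113/512 | -139/64 -69/32 -17/8 -2 -1 0 } = -2225/1024

-2225/1024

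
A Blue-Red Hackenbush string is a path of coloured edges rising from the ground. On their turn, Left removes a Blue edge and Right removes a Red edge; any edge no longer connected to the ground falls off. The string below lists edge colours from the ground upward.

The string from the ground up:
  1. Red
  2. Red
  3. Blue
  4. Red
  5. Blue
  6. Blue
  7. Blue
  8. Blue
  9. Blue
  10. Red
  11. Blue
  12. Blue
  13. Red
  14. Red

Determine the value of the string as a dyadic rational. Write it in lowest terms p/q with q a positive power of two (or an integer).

Prefix values for Red Red Blue Red Blue Blue Blue Blue Blue Red Blue Blue Red Red via {L|R} + simplicity:
value(R) = { ∅ | 0 } ⇒ -1
value(RR) = { ∅ | -1,0 } ⇒ -2
value(RRB) = { -2 | -1,0 } ⇒ -3/2
value(RRBR) = { -2 | -3/2,-1,0 } ⇒ -7/4
value(RRBRB) = { -2,-7/4 | -3/2,-1,0 } ⇒ -13/8
value(RRBRBB) = { -2,-7/4,-13/8 | -3/2,-1,0 } ⇒ -25/16
value(RRBRBBB) = { -2,-7/4,-13/8,-25/16 | -3/2,-1,0 } ⇒ -49/32
value(RRBRBBBB) = { -2,-7/4,-13/8,-25/16,-49/32 | -3/2,-1,0 } ⇒ -97/64
value(RRBRBBBBB) = { -2,-7/4,-13/8,-25/16,-49/32,-97/64 | -3/2,-1,0 } ⇒ -193/128
value(RRBRBBBBBR) = { -2,-7/4,-13/8,-25/16,-49/32,-97/64 | -193/128,-3/2,-1,0 } ⇒ -387/256
value(RRBRBBBBBRB) = { -2,-7/4,-13/8,-25/16,-49/32,-97/64,-387/256 | -193/128,-3/2,-1,0 } ⇒ -773/512
value(RRBRBBBBBRBB) = { -2,-7/4,-13/8,-25/16,-49/32,-97/64,-387/256,-773/512 | -193/128,-3/2,-1,0 } ⇒ -1545/1024
value(RRBRBBBBBRBBR) = { -2,-7/4,-13/8,-25/16,-49/32,-97/64,-387/256,-773/512 | -1545/1024,-193/128,-3/2,-1,0 } ⇒ -3091/2048
value(RRBRBBBBBRBBRR) = { -2,-7/4,-13/8,-25/16,-49/32,-97/64,-387/256,-773/512 | -3091/2048,-1545/1024,-193/128,-3/2,-1,0 } ⇒ -6183/4096

-6183/4096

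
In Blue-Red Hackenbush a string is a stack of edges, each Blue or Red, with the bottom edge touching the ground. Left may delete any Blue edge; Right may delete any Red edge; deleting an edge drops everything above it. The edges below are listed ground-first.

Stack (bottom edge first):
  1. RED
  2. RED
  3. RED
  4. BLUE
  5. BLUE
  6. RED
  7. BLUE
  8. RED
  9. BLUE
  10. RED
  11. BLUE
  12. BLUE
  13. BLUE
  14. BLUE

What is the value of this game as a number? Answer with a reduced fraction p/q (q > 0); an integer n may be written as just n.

Recurse on prefixes of the 14-edge string RED RED RED BLUE BLUE RED BLUE RED BLUE RED BLUE BLUE BLUE BLUE:
g(R) = { none | 0 } ⇒ -1
g(RR) = { none | -1 0 } ⇒ -2
g(RRR) = { none | -2 -1 0 } ⇒ -3
g(RRRB) = { -3 | -2 -1 0 } ⇒ -5/2
g(RRRBB) = { -3 -5/2 | -2 -1 0 } ⇒ -9/4
g(RRRBBR) = { -3 -5/2 | -9/4 -2 -1 0 } ⇒ -19/8
g(RRRBBRB) = { -3 -5/2 -19/8 | -9/4 -2 -1 0 } ⇒ -37/16
g(RRRBBRBR) = { -3 -5/2 -19/8 | -37/16 -9/4 -2 -1 0 } ⇒ -75/32
g(RRRBBRBRB) = { -3 -5/2 -19/8 -75/32 | -37/16 -9/4 -2 -1 0 } ⇒ -149/64
g(RRRBBRBRBR) = { -3 -5/2 -19/8 -75/32 | -149/64 -37/16 -9/4 -2 -1 0 } ⇒ -299/128
g(RRRBBRBRBRB) = { -3 -5/2 -19/8 -75/32 -299/128 | -149/64 -37/16 -9/4 -2 -1 0 } ⇒ -597/256
g(RRRBBRBRBRBB) = { -3 -5/2 -19/8 -75/32 -299/128 -597/256 | -149/64 -37/16 -9/4 -2 -1 0 } ⇒ -1193/512
g(RRRBBRBRBRBBB) = { -3 -5/2 -19/8 -75/32 -299/128 -597/256 -1193/512 | -149/64 -37/16 -9/4 -2 -1 0 } ⇒ -2385/1024
g(RRRBBRBRBRBBBB) = { -3 -5/2 -19/8 -75/32 -299/128 -597/256 -1193/512 -2385/1024 | -149/64 -37/16 -9/4 -2 -1 0 } ⇒ -4769/2048

-4769/2048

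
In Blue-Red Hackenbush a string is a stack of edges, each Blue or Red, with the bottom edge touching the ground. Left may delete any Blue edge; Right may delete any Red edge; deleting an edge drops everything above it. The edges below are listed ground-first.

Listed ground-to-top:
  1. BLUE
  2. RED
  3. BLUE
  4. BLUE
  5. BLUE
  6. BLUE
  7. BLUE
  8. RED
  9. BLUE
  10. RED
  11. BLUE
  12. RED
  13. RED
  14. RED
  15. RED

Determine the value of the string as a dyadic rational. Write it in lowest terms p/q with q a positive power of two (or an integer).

16033/16384

value(B) = { 0 | · } = 1
value(BR) = { 0 | 1 } = 1/2
value(BRB) = { 0 1/2 | 1 } = 3/4
value(BRBB) = { 0 1/2 3/4 | 1 } = 7/8
value(BRBBB) = { 0 1/2 3/4 7/8 | 1 } = 15/16
value(BRBBBB) = { 0 1/2 3/4 7/8 15/16 | 1 } = 31/32
value(BRBBBBB) = { 0 1/2 3/4 7/8 15/16 31/32 | 1 } = 63/64
value(BRBBBBBR) = { 0 1/2 3/4 7/8 15/16 31/32 | 63/64 1 } = 125/128
value(BRBBBBBRB) = { 0 1/2 3/4 7/8 15/16 31/32 125/128 | 63/64 1 } = 251/256
value(BRBBBBBRBR) = { 0 1/2 3/4 7/8 15/16 31/32 125/128 | 251/256 63/64 1 } = 501/512
value(BRBBBBBRBRB) = { 0 1/2 3/4 7/8 15/16 31/32 125/128 501/512 | 251/256 63/64 1 } = 1003/1024
value(BRBBBBBRBRBR) = { 0 1/2 3/4 7/8 15/16 31/32 125/128 501/512 | 1003/1024 251/256 63/64 1 } = 2005/2048
value(BRBBBBBRBRBRR) = { 0 1/2 3/4 7/8 15/16 31/32 125/128 501/512 | 2005/2048 1003/1024 251/256 63/64 1 } = 4009/4096
value(BRBBBBBRBRBRRR) = { 0 1/2 3/4 7/8 15/16 31/32 125/128 501/512 | 4009/4096 2005/2048 1003/1024 251/256 63/64 1 } = 8017/8192
value(BRBBBBBRBRBRRRR) = { 0 1/2 3/4 7/8 15/16 31/32 125/128 501/512 | 8017/8192 4009/4096 2005/2048 1003/1024 251/256 63/64 1 } = 16033/16384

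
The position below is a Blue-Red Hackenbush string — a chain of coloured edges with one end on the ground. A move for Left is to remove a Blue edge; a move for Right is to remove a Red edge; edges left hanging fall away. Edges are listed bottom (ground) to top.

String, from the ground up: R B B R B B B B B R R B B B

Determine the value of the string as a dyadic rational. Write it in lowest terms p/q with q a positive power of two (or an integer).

-2097/8192

1 of 14 · R · max L −∞ · min R 0 = -1
2 of 14 · RB · max L -1 · min R 0 = -1/2
3 of 14 · RBB · max L -1/2 · min R 0 = -1/4
4 of 14 · RBBR · max L -1/2 · min R -1/4 = -3/8
5 of 14 · RBBRB · max L -3/8 · min R -1/4 = -5/16
6 of 14 · RBBRBB · max L -5/16 · min R -1/4 = -9/32
7 of 14 · RBBRBBB · max L -9/32 · min R -1/4 = -17/64
8 of 14 · RBBRBBBB · max L -17/64 · min R -1/4 = -33/128
9 of 14 · RBBRBBBBB · max L -33/128 · min R -1/4 = -65/256
10 of 14 · RBBRBBBBBR · max L -33/128 · min R -65/256 = -131/512
11 of 14 · RBBRBBBBBRR · max L -33/128 · min R -131/512 = -263/1024
12 of 14 · RBBRBBBBBRRB · max L -263/1024 · min R -131/512 = -525/2048
13 of 14 · RBBRBBBBBRRBB · max L -525/2048 · min R -131/512 = -1049/4096
14 of 14 · RBBRBBBBBRRBBB · max L -1049/4096 · min R -131/512 = -2097/8192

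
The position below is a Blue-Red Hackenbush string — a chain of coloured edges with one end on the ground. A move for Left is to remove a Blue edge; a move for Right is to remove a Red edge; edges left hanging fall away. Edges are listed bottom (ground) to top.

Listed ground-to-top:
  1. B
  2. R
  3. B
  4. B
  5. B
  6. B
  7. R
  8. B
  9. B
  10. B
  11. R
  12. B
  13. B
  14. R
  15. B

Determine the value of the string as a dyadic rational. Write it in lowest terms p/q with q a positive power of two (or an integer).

step 1: add B to get B; options L={ 0 } R={ (no moves) } so 1
step 2: add R to get BR; options L={ 0 } R={ 1 } so 1/2
step 3: add B to get BRB; options L={ 0, 1/2 } R={ 1 } so 3/4
step 4: add B to get BRBB; options L={ 0, 1/2, 3/4 } R={ 1 } so 7/8
step 5: add B to get BRBBB; options L={ 0, 1/2, 3/4, 7/8 } R={ 1 } so 15/16
step 6: add B to get BRBBBB; options L={ 0, 1/2, 3/4, 7/8, 15/16 } R={ 1 } so 31/32
step 7: add R to get BRBBBBR; options L={ 0, 1/2, 3/4, 7/8, 15/16 } R={ 31/32, 1 } so 61/64
step 8: add B to get BRBBBBRB; options L={ 0, 1/2, 3/4, 7/8, 15/16, 61/64 } R={ 31/32, 1 } so 123/128
step 9: add B to get BRBBBBRBB; options L={ 0, 1/2, 3/4, 7/8, 15/16, 61/64, 123/128 } R={ 31/32, 1 } so 247/256
step 10: add B to get BRBBBBRBBB; options L={ 0, 1/2, 3/4, 7/8, 15/16, 61/64, 123/128, 247/256 } R={ 31/32, 1 } so 495/512
step 11: add R to get BRBBBBRBBBR; options L={ 0, 1/2, 3/4, 7/8, 15/16, 61/64, 123/128, 247/256 } R={ 495/512, 31/32, 1 } so 989/1024
step 12: add B to get BRBBBBRBBBRB; options L={ 0, 1/2, 3/4, 7/8, 15/16, 61/64, 123/128, 247/256, 989/1024 } R={ 495/512, 31/32, 1 } so 1979/2048
step 13: add B to get BRBBBBRBBBRBB; options L={ 0, 1/2, 3/4, 7/8, 15/16, 61/64, 123/128, 247/256, 989/1024, 1979/2048 } R={ 495/512, 31/32, 1 } so 3959/4096
step 14: add R to get BRBBBBRBBBRBBR; options L={ 0, 1/2, 3/4, 7/8, 15/16, 61/64, 123/128, 247/256, 989/1024, 1979/2048 } R={ 3959/4096, 495/512, 31/32, 1 } so 7917/8192
step 15: add B to get BRBBBBRBBBRBBRB; options L={ 0, 1/2, 3/4, 7/8, 15/16, 61/64, 123/128, 247/256, 989/1024, 1979/2048, 7917/8192 } R={ 3959/4096, 495/512, 31/32, 1 } so 15835/16384

15835/16384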